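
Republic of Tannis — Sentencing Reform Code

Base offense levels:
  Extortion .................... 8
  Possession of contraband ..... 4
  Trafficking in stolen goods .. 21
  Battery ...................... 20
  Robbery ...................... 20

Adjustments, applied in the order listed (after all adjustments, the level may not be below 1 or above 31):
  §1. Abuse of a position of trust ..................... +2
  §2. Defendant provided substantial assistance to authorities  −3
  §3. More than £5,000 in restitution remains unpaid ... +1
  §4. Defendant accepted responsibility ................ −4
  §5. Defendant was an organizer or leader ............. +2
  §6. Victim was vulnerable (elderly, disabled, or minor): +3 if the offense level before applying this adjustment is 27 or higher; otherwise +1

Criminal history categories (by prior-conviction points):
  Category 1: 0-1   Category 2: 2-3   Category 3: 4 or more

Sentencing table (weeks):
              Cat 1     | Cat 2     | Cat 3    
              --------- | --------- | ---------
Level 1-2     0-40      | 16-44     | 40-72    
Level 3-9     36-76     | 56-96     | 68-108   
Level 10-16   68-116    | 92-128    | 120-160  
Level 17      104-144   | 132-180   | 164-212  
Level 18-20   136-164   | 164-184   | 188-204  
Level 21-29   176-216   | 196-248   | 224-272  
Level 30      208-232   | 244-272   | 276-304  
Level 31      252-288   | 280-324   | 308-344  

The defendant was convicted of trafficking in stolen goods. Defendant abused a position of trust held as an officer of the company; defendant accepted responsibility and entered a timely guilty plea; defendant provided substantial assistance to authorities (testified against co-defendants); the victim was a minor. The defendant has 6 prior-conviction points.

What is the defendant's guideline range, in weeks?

164-212 weeks

Base offense level for trafficking in stolen goods: 21.
§1 applies: 21 + 2 = 23.
§2 applies: 23 − 3 = 20.
§3 does not apply.
§4 applies: 20 − 4 = 16.
§6 applies (level before this adjustment is 16 < 27, so +1): 16 + 1 = 17.
Final offense level: 17.
Criminal history: 6 prior points → Category 3 (4+).
Level 17 falls in the 17 band.
Grid: Level 17 × Category 3 = 164-212 weeks.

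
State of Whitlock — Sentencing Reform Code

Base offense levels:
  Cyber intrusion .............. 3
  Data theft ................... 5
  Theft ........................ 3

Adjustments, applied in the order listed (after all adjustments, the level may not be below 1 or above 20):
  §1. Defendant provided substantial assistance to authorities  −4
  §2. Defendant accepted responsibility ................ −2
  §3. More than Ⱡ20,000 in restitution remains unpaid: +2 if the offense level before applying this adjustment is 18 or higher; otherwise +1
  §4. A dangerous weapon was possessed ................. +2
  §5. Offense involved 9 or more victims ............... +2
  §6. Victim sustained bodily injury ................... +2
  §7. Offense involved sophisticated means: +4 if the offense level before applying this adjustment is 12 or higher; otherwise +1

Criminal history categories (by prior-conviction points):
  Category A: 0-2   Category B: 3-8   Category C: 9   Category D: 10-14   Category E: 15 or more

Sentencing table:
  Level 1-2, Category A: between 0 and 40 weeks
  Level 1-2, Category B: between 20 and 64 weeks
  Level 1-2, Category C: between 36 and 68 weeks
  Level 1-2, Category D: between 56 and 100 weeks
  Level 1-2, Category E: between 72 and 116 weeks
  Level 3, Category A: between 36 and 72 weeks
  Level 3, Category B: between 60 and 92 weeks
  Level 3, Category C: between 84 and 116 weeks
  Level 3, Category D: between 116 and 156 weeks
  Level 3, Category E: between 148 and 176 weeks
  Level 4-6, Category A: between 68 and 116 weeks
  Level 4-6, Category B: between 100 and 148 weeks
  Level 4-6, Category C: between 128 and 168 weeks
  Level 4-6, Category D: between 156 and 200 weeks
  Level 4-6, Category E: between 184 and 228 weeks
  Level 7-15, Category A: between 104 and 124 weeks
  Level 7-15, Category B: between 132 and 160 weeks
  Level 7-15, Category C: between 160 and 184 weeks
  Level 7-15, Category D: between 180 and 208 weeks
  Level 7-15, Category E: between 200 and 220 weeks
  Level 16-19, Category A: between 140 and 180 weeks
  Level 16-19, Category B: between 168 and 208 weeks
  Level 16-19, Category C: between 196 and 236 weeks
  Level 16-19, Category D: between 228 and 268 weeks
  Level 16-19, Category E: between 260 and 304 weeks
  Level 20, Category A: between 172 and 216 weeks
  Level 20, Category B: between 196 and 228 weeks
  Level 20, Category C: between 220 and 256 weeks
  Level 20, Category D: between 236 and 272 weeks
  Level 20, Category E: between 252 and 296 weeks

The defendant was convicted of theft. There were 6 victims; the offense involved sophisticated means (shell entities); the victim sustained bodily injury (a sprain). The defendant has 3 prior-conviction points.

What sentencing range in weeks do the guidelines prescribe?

100-148 weeks

Base offense level for theft: 3.
§1 does not apply.
§3 does not apply.
§4 does not apply.
§6 applies: 3 + 2 = 5.
§7 applies (level before this adjustment is 5 < 12, so +1): 5 + 1 = 6.
Final offense level: 6.
Criminal history: 3 prior points → Category B (3-8).
Level 6 falls in the 4-6 band.
Grid: Level 4-6 × Category B = 100-148 weeks.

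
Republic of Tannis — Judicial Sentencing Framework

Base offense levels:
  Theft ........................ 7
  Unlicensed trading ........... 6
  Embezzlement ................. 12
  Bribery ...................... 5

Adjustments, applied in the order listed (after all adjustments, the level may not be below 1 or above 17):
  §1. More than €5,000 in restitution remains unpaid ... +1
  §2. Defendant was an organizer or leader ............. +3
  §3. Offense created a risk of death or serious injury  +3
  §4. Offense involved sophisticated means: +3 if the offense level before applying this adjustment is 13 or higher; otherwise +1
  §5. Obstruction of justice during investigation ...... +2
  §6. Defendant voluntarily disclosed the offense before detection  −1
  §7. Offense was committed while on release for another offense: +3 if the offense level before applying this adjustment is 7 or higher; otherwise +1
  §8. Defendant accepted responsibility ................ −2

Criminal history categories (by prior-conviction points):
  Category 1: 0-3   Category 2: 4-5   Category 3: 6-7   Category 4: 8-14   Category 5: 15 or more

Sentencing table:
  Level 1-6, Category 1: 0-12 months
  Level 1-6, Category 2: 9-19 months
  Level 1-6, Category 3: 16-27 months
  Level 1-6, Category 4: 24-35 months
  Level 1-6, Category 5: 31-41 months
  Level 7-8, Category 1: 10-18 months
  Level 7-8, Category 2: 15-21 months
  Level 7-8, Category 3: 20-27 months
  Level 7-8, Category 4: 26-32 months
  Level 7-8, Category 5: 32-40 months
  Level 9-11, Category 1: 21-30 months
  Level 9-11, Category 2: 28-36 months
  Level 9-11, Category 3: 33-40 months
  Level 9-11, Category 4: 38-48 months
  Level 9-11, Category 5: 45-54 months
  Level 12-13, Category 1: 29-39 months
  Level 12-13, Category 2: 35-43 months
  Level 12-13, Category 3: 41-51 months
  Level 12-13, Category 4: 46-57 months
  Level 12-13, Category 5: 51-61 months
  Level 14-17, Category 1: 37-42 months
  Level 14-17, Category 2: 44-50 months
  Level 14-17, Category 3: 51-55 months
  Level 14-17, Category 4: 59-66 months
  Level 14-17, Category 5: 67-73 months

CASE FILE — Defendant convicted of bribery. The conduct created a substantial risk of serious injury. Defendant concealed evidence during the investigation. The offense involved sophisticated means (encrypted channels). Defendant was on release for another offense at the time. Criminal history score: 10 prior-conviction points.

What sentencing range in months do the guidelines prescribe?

Base offense level for bribery: 5.
§3 applies: 5 + 3 = 8.
§4 applies (level before this adjustment is 8 < 13, so +1): 8 + 1 = 9.
§5 applies: 9 + 2 = 11.
§7 applies (level before this adjustment is 11 ≥ 7, so +3): 11 + 3 = 14.
§8 does not apply.
Final offense level: 14.
Criminal history: 10 prior points → Category 4 (8-14).
Level 14 falls in the 14-17 band.
Grid: Level 14-17 × Category 4 = 59-66 months.

59-66 months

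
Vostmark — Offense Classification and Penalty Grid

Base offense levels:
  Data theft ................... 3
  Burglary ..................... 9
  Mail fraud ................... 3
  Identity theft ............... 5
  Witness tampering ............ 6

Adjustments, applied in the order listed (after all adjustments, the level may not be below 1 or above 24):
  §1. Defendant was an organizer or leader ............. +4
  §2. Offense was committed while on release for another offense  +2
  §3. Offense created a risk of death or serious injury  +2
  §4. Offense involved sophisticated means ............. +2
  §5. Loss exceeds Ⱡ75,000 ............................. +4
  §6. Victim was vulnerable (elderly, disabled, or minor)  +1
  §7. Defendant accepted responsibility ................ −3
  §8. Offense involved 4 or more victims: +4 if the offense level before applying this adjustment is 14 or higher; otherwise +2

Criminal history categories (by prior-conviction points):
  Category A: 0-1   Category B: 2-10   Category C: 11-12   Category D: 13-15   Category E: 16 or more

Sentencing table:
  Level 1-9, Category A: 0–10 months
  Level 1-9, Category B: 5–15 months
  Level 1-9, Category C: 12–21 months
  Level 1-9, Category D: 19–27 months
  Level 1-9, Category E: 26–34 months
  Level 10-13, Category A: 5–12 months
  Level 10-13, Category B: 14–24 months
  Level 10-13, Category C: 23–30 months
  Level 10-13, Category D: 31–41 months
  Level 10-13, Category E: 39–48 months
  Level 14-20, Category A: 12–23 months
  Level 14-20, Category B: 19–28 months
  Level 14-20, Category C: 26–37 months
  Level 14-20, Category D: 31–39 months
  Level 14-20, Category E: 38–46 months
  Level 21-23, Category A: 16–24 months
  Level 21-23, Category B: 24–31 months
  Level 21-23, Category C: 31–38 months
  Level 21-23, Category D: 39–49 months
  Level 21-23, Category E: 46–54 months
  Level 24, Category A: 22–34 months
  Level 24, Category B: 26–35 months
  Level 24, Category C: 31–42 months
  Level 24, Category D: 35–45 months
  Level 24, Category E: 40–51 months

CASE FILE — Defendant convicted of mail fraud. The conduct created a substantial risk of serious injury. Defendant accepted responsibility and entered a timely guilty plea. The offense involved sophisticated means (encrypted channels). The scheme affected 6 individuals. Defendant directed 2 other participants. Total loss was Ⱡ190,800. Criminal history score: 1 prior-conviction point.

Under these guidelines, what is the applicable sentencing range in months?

Base offense level for mail fraud: 3.
§1 applies: 3 + 4 = 7.
§2 does not apply.
§3 applies: 7 + 2 = 9.
§4 applies: 9 + 2 = 11.
§5 applies: 11 + 4 = 15.
§7 applies: 15 − 3 = 12.
§8 applies (level before this adjustment is 12 < 14, so +2): 12 + 2 = 14.
Final offense level: 14.
Criminal history: 1 prior point → Category A (0-1).
Level 14 falls in the 14-20 band.
Grid: Level 14-20 × Category A = 12-23 months.

12-23 months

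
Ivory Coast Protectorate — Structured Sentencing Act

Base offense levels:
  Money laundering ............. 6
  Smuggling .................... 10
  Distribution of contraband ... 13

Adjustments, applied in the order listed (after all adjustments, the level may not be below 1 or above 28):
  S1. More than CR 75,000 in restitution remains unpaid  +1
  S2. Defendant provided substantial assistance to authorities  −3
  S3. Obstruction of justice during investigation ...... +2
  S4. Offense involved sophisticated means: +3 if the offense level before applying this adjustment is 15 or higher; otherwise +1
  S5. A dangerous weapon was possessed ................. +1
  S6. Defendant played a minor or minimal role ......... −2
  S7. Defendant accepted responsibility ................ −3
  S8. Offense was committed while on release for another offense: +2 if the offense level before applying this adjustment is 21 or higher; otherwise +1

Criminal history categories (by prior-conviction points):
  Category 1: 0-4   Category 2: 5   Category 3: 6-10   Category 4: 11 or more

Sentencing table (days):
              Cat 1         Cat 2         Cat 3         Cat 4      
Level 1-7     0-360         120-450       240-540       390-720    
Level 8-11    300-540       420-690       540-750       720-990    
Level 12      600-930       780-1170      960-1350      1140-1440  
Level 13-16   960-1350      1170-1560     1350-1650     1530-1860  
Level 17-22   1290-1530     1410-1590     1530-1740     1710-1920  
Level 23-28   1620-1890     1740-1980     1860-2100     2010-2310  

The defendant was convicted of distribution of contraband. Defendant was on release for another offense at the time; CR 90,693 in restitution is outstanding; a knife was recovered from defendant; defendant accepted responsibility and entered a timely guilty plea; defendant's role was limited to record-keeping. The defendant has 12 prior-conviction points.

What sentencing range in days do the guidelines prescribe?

Base offense level for distribution of contraband: 13.
S1 applies: 13 + 1 = 14.
S4 does not apply.
S5 applies: 14 + 1 = 15.
S6 applies: 15 − 2 = 13.
S7 applies: 13 − 3 = 10.
S8 applies (level before this adjustment is 10 < 21, so +1): 10 + 1 = 11.
Final offense level: 11.
Criminal history: 12 prior points → Category 4 (11+).
Level 11 falls in the 8-11 band.
Grid: Level 8-11 × Category 4 = 720-990 days.

720-990 days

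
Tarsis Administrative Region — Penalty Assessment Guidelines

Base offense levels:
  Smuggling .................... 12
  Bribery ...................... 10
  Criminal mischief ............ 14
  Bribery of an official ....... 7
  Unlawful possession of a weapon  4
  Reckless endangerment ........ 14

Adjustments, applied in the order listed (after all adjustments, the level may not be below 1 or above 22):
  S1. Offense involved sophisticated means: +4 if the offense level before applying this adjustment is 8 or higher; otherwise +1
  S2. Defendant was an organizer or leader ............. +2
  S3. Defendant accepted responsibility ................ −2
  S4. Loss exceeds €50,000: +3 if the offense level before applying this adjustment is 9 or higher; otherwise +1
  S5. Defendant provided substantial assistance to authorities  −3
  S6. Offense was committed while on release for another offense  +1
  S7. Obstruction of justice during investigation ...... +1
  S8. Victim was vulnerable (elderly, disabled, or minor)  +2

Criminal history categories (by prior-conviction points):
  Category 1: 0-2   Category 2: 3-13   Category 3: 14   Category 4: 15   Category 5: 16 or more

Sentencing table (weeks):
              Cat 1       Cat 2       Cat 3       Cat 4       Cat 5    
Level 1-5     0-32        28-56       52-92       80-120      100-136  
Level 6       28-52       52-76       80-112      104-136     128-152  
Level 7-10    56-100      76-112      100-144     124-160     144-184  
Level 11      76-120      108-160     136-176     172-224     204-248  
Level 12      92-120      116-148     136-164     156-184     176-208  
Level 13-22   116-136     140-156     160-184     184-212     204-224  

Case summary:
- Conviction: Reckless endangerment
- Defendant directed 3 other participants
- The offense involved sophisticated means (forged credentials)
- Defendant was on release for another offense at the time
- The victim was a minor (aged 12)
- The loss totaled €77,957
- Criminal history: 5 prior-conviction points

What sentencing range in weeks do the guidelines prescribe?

Base offense level for reckless endangerment: 14.
S1 applies (level before this adjustment is 14 ≥ 8, so +4): 14 + 4 = 18.
S2 applies: 18 + 2 = 20.
S4 applies (level before this adjustment is 20 ≥ 9, so +3): 20 + 3 = 23.
S5 does not apply.
S6 applies: 23 + 1 = 24.
S8 applies: 24 + 2 = 26.
Level 26 exceeds the maximum of 22; capped at 22.
Final offense level: 22.
Criminal history: 5 prior points → Category 2 (3-13).
Level 22 falls in the 13-22 band.
Grid: Level 13-22 × Category 2 = 140-156 weeks.

140-156 weeks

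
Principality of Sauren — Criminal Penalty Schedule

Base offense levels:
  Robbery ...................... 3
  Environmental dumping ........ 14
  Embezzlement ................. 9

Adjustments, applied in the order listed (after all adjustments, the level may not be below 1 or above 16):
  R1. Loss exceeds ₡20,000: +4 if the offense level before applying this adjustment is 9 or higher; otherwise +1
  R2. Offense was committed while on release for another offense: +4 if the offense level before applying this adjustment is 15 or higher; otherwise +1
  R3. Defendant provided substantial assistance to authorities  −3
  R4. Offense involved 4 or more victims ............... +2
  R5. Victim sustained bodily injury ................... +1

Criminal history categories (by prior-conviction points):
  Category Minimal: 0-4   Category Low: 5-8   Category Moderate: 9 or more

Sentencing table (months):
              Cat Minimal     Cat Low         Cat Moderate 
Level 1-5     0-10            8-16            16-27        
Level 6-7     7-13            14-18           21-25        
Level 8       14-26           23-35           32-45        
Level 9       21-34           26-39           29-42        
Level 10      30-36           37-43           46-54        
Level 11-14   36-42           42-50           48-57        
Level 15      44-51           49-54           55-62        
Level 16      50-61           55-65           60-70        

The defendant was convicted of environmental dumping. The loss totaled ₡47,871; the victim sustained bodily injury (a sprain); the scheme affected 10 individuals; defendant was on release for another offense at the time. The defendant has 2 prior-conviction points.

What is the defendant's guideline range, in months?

50-61 months

Base offense level for environmental dumping: 14.
R1 applies (level before this adjustment is 14 ≥ 9, so +4): 14 + 4 = 18.
R2 applies (level before this adjustment is 18 ≥ 15, so +4): 18 + 4 = 22.
R4 applies: 22 + 2 = 24.
R5 applies: 24 + 1 = 25.
Level 25 exceeds the maximum of 16; capped at 16.
Final offense level: 16.
Criminal history: 2 prior points → Category Minimal (0-4).
Level 16 falls in the 16 band.
Grid: Level 16 × Category Minimal = 50-61 months.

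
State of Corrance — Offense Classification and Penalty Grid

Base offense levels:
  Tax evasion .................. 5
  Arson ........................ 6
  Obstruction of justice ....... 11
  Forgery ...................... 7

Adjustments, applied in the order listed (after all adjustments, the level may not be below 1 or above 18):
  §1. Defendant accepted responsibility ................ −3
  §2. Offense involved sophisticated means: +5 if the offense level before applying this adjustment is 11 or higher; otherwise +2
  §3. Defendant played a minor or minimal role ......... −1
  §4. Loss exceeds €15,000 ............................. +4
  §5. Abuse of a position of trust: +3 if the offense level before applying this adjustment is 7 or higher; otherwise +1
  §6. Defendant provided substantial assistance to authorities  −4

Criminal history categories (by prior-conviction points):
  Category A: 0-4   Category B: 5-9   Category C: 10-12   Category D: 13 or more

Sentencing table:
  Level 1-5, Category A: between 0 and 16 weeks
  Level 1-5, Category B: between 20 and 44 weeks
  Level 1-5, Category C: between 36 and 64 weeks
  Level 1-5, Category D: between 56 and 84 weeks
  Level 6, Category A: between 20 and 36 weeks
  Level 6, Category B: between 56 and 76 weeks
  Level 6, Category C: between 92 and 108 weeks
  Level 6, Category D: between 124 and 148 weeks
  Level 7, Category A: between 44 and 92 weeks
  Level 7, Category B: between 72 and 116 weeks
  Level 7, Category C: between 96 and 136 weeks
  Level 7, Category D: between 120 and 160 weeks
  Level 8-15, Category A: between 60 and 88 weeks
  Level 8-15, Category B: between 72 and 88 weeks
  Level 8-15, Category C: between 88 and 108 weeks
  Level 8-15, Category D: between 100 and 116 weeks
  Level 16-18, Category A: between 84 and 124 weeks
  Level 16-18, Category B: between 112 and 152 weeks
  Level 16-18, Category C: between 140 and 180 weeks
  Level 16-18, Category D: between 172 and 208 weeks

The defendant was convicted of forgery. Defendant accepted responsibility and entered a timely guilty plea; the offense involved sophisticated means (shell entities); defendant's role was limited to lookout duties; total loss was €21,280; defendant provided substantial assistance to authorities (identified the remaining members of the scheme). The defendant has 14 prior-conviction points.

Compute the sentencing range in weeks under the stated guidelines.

56-84 weeks

Base offense level for forgery: 7.
§1 applies: 7 − 3 = 4.
§2 applies (level before this adjustment is 4 < 11, so +2): 4 + 2 = 6.
§3 applies: 6 − 1 = 5.
§4 applies: 5 + 4 = 9.
§6 applies: 9 − 4 = 5.
Final offense level: 5.
Criminal history: 14 prior points → Category D (13+).
Level 5 falls in the 1-5 band.
Grid: Level 1-5 × Category D = 56-84 weeks.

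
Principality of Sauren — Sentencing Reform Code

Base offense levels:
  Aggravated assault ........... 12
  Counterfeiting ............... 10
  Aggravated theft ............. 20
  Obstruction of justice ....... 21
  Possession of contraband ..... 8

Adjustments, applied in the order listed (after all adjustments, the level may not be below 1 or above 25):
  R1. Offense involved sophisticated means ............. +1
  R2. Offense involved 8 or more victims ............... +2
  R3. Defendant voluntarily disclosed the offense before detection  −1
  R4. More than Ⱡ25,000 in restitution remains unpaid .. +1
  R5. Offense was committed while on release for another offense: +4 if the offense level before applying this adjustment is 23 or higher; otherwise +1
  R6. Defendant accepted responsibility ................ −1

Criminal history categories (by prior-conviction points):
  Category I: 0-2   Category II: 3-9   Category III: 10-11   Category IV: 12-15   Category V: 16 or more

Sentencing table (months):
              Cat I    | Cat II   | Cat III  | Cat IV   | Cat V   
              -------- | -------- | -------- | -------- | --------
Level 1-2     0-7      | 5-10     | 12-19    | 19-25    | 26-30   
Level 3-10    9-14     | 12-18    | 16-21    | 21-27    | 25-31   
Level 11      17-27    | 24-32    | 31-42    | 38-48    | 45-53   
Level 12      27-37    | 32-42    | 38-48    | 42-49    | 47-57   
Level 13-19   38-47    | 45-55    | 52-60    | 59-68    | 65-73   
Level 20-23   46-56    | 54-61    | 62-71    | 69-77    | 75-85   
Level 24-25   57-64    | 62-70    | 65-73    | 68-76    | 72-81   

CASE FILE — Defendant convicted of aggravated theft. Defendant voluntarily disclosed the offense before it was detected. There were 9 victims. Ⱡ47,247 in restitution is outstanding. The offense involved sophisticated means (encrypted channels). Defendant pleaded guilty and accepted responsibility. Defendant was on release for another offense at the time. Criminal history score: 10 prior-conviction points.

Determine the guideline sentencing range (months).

Base offense level for aggravated theft: 20.
R1 applies: 20 + 1 = 21.
R2 applies: 21 + 2 = 23.
R3 applies: 23 − 1 = 22.
R4 applies: 22 + 1 = 23.
R5 applies (level before this adjustment is 23 ≥ 23, so +4): 23 + 4 = 27.
R6 applies: 27 − 1 = 26.
Level 26 exceeds the maximum of 25; capped at 25.
Final offense level: 25.
Criminal history: 10 prior points → Category III (10-11).
Level 25 falls in the 24-25 band.
Grid: Level 24-25 × Category III = 65-73 months.

65-73 months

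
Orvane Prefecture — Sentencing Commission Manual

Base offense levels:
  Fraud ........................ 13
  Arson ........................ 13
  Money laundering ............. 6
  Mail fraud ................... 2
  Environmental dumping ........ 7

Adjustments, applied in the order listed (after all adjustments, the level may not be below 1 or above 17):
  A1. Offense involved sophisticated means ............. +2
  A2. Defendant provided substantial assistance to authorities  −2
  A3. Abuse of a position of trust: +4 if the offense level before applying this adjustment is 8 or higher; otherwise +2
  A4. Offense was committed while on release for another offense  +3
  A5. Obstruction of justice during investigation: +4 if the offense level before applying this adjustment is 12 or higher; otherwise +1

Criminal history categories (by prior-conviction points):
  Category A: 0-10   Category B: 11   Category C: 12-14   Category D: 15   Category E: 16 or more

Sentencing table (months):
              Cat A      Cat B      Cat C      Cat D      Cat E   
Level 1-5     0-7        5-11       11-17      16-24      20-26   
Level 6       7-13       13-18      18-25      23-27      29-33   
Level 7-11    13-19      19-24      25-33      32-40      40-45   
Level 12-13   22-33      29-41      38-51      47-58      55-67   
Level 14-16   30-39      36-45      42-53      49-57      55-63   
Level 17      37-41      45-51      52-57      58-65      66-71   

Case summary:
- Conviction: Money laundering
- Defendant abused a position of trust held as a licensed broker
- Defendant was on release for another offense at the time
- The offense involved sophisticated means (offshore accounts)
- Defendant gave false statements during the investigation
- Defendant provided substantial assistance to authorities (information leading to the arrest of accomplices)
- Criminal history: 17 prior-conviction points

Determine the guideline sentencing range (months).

55-67 months

Base offense level for money laundering: 6.
A1 applies: 6 + 2 = 8.
A2 applies: 8 − 2 = 6.
A3 applies (level before this adjustment is 6 < 8, so +2): 6 + 2 = 8.
A4 applies: 8 + 3 = 11.
A5 applies (level before this adjustment is 11 < 12, so +1): 11 + 1 = 12.
Final offense level: 12.
Criminal history: 17 prior points → Category E (16+).
Level 12 falls in the 12-13 band.
Grid: Level 12-13 × Category E = 55-67 months.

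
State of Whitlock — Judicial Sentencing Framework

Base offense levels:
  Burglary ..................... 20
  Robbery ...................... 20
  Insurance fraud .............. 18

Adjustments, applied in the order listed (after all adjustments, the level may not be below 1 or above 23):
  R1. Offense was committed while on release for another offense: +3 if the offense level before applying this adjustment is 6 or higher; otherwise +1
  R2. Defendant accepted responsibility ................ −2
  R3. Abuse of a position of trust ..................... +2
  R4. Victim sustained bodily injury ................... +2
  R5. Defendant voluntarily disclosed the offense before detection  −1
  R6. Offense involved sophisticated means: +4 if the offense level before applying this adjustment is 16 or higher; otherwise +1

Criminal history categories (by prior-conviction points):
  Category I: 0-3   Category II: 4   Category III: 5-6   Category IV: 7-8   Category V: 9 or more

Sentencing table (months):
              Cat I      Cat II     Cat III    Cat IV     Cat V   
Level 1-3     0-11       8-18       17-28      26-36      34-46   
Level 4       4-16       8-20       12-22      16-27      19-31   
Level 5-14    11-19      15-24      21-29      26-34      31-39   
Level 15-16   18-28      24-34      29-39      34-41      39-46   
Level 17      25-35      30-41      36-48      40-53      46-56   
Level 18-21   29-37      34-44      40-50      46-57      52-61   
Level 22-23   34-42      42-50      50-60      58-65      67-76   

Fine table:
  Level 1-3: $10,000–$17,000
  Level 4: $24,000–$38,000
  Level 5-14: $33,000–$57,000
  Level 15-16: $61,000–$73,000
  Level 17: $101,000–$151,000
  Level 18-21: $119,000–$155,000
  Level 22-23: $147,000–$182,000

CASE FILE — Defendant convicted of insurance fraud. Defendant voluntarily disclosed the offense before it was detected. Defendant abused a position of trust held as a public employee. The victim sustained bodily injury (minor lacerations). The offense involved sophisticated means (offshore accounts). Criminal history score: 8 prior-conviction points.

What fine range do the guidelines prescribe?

Base offense level for insurance fraud: 18.
R3 applies: 18 + 2 = 20.
R4 applies: 20 + 2 = 22.
R5 applies: 22 − 1 = 21.
R6 applies (level before this adjustment is 21 ≥ 16, so +4): 21 + 4 = 25.
Level 25 exceeds the maximum of 23; capped at 23.
Final offense level: 23.
Level 23 falls in the 22-23 band.
Fine table: Level 22-23 → $147,000–$182,000.

$147,000–$182,000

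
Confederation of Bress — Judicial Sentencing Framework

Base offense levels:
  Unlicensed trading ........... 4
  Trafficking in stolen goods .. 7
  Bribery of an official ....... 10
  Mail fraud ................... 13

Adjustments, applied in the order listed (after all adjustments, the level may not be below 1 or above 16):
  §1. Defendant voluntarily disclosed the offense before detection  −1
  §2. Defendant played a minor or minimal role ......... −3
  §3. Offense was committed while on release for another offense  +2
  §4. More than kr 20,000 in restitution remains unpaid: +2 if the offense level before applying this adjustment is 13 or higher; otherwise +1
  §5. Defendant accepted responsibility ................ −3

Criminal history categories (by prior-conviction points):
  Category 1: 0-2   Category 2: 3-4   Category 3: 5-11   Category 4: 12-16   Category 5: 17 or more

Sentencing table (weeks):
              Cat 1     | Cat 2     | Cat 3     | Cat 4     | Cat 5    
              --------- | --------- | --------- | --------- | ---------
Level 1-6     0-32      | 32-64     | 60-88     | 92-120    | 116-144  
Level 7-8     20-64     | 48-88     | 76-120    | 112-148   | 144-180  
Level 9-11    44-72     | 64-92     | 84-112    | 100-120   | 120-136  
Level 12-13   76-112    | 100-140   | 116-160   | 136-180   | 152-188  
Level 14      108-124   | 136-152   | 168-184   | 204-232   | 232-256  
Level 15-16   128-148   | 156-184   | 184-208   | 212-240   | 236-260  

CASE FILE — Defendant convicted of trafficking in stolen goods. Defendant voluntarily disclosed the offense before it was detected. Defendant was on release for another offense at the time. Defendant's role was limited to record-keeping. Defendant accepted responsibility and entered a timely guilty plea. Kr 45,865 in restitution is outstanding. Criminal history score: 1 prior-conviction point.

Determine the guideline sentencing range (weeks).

0-32 weeks

Base offense level for trafficking in stolen goods: 7.
§1 applies: 7 − 1 = 6.
§2 applies: 6 − 3 = 3.
§3 applies: 3 + 2 = 5.
§4 applies (level before this adjustment is 5 < 13, so +1): 5 + 1 = 6.
§5 applies: 6 − 3 = 3.
Final offense level: 3.
Criminal history: 1 prior point → Category 1 (0-2).
Level 3 falls in the 1-6 band.
Grid: Level 1-6 × Category 1 = 0-32 weeks.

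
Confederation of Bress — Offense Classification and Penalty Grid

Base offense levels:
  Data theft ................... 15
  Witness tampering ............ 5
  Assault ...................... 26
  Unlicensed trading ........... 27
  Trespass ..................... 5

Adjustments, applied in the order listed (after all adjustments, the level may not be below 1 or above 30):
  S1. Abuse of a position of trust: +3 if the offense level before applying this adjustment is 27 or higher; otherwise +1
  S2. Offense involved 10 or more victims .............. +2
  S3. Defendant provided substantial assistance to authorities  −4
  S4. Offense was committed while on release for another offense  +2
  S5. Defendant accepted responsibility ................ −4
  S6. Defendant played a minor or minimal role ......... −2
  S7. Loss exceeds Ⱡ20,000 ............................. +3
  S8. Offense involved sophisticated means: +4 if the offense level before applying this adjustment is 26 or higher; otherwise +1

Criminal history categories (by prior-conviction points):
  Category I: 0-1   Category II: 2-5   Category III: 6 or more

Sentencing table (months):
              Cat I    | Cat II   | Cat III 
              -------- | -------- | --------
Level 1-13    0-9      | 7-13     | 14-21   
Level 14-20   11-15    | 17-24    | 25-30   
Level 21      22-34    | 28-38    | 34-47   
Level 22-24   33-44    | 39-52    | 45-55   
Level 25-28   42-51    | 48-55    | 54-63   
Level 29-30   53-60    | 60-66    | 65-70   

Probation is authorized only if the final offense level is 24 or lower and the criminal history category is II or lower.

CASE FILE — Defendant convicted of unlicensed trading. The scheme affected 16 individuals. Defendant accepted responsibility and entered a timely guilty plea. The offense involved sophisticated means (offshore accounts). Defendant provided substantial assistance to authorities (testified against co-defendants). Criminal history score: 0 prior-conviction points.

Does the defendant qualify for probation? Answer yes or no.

Base offense level for unlicensed trading: 27.
S2 applies: 27 + 2 = 29.
S3 applies: 29 − 4 = 25.
S4 does not apply.
S5 applies: 25 − 4 = 21.
S8 applies (level before this adjustment is 21 < 26, so +1): 21 + 1 = 22.
Final offense level: 22.
Criminal history: 0 prior points → Category I (0-1).
Level 22 falls in the 22-24 band.
Grid: Level 22-24 × Category I = 33-44 months.
Probation check: level 22 ≤ 24 and category I ≤ II → eligible.

Yes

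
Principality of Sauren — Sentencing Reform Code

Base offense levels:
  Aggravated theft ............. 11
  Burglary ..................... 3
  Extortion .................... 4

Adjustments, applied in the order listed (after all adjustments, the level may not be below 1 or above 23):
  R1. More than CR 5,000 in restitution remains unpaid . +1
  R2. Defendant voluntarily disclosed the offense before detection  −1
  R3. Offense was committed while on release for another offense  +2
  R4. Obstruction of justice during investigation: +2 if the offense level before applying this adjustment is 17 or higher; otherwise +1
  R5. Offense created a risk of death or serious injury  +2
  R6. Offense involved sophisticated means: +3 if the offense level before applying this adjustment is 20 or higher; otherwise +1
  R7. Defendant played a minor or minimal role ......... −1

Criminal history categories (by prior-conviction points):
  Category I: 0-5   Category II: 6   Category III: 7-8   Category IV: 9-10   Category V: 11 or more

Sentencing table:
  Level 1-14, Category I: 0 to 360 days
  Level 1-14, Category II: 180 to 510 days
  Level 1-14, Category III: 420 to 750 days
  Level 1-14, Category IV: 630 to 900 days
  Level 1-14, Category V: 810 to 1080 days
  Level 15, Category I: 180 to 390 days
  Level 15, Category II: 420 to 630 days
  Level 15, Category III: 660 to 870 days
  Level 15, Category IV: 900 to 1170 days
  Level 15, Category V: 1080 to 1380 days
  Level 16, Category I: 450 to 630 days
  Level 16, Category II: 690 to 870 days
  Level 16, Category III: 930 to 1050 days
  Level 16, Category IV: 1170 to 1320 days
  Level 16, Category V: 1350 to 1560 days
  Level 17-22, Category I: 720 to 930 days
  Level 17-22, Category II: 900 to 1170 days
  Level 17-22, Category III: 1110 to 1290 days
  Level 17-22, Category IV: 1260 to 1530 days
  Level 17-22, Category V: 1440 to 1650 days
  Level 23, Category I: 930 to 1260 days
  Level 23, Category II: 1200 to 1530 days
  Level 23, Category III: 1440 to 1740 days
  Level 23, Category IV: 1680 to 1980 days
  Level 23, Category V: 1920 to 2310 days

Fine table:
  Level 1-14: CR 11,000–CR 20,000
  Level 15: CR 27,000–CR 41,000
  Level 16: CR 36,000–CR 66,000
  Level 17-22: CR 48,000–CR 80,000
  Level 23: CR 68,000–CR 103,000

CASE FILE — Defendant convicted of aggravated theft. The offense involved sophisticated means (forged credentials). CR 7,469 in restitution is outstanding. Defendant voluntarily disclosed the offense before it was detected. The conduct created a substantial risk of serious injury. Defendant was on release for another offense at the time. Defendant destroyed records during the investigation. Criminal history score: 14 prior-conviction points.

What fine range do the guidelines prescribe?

CR 48,000–CR 80,000

Base offense level for aggravated theft: 11.
R1 applies: 11 + 1 = 12.
R2 applies: 12 − 1 = 11.
R3 applies: 11 + 2 = 13.
R4 applies (level before this adjustment is 13 < 17, so +1): 13 + 1 = 14.
R5 applies: 14 + 2 = 16.
R6 applies (level before this adjustment is 16 < 20, so +1): 16 + 1 = 17.
Final offense level: 17.
Level 17 falls in the 17-22 band.
Fine table: Level 17-22 → CR 48,000–CR 80,000.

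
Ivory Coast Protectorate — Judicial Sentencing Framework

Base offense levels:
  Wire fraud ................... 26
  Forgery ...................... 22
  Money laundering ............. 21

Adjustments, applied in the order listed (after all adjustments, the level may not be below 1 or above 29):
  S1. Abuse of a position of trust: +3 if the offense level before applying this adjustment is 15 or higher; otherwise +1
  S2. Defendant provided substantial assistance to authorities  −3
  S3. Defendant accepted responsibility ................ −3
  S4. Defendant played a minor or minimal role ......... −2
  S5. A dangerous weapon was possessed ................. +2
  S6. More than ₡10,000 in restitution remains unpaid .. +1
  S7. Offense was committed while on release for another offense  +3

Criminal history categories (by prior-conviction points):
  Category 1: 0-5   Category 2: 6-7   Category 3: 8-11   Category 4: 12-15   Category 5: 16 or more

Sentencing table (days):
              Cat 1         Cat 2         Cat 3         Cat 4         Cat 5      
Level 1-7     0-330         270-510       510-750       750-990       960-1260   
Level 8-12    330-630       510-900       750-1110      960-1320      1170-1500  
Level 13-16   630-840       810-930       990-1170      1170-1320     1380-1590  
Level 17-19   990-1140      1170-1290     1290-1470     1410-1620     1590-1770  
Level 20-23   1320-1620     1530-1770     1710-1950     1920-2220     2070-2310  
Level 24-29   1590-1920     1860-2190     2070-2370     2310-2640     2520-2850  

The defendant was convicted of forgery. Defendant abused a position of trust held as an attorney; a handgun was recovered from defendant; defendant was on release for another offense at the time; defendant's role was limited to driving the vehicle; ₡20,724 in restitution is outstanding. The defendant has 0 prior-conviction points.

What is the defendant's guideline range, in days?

Base offense level for forgery: 22.
S1 applies (level before this adjustment is 22 ≥ 15, so +3): 22 + 3 = 25.
S4 applies: 25 − 2 = 23.
S5 applies: 23 + 2 = 25.
S6 applies: 25 + 1 = 26.
S7 applies: 26 + 3 = 29.
Final offense level: 29.
Criminal history: 0 prior points → Category 1 (0-5).
Level 29 falls in the 24-29 band.
Grid: Level 24-29 × Category 1 = 1590-1920 days.

1590-1920 days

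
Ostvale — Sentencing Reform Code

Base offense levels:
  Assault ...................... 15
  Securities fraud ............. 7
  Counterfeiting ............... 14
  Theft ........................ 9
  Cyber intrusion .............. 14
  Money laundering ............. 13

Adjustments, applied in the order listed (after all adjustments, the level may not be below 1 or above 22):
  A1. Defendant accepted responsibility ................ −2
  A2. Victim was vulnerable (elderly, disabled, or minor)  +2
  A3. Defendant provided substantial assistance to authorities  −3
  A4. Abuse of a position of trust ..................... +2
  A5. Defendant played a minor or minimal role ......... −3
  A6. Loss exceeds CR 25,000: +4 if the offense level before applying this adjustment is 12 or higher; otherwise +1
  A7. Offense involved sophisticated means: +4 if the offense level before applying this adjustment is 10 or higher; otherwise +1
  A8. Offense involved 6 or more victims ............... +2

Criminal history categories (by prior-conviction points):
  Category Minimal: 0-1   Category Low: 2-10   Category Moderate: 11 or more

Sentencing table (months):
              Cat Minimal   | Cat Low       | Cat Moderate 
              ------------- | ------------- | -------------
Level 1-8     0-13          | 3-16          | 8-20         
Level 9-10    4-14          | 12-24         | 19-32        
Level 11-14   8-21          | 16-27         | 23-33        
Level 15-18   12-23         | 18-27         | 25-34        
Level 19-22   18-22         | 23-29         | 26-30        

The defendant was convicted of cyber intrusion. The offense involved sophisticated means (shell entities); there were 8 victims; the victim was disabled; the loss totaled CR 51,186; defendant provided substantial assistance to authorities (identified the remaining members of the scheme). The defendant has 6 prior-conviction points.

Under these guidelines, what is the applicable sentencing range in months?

23-29 months

Base offense level for cyber intrusion: 14.
A1 does not apply.
A2 applies: 14 + 2 = 16.
A3 applies: 16 − 3 = 13.
A4 does not apply.
A6 applies (level before this adjustment is 13 ≥ 12, so +4): 13 + 4 = 17.
A7 applies (level before this adjustment is 17 ≥ 10, so +4): 17 + 4 = 21.
A8 applies: 21 + 2 = 23.
Level 23 exceeds the maximum of 22; capped at 22.
Final offense level: 22.
Criminal history: 6 prior points → Category Low (2-10).
Level 22 falls in the 19-22 band.
Grid: Level 19-22 × Category Low = 23-29 months.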